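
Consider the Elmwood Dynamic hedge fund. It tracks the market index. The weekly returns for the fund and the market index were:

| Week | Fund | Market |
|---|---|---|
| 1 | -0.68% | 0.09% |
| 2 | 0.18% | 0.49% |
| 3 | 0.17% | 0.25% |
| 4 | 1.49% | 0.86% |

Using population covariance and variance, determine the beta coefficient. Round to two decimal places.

r̄p = 0.2900%,  r̄m = 0.4225%
Cov = Σ(rp − r̄p)(rm − r̄m) / 4 = 0.2152
Var(rm) = Σ(rm − r̄m)² / 4 = 0.0841
β = Cov / Var = 0.2152 / 0.0841 = 2.5589

2.56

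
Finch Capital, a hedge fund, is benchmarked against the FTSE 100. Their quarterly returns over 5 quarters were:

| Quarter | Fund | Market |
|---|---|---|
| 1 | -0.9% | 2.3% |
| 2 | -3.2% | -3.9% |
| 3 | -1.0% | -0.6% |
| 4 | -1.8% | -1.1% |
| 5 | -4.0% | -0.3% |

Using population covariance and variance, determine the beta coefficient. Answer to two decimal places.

0.32

r̄p = -2.1800%,  r̄m = -0.7200%
Cov = Σ(rp − r̄p)(rm − r̄m) / 5 = 1.2684
Var(rm) = Σ(rm − r̄m)² / 5 = 3.9136
β = Cov / Var = 1.2684 / 3.9136 = 0.3241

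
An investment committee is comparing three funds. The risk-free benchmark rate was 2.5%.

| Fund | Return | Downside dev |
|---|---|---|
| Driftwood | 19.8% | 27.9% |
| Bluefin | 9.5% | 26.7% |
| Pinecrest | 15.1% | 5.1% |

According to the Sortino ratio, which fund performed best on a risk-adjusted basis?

Pinecrest

Driftwood: Sortino ratio = (19.8% − 2.5%) / 27.9% = 0.620
Bluefin: Sortino ratio = (9.5% − 2.5%) / 26.7% = 0.262
Pinecrest: Sortino ratio = (15.1% − 2.5%) / 5.1% = 2.471
Highest: Pinecrest (2.471).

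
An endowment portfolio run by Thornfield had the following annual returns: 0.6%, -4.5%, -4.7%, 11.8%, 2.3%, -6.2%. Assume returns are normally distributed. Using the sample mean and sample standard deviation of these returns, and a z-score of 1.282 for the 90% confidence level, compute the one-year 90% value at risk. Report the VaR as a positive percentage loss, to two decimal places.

8.73

Mean return r̄ = -0.70 / 6 = -0.1167%
Σ(r − r̄)² = (0.6 − (-0.1167))² + (-4.5 − (-0.1167))² + (-4.7 − (-0.1167))² + … = 225.5883
σ = √[225.5883 / 5] = 6.7170%
VaR = −(r̄ − z·σ) = −(-0.1167 − 1.282 × 6.7170) = −(-8.7279) = 8.7279%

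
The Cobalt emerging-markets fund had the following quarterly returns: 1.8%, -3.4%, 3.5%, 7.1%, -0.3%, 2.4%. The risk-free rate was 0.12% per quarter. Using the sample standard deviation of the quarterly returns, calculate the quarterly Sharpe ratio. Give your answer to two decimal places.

Mean return r̄ = 11.10 / 6 = 1.8500%
Σ(r − r̄)² = 62.7750; sample σ = √(62.7750/5) = 3.5433%
Sharpe = (r̄ − rf) / σ = (1.8500 − 0.12) / 3.5433 = 1.7300 / 3.5433 = 0.4882

0.49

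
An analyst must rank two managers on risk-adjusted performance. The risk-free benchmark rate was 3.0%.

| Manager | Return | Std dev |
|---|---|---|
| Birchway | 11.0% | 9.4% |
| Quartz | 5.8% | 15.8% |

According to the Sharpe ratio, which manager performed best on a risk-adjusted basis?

Birchway

Birchway: Sharpe ratio = (11.0% − 3.0%) / 9.4% = 0.851
Quartz: Sharpe ratio = (5.8% − 3.0%) / 15.8% = 0.177
Highest: Birchway (0.851).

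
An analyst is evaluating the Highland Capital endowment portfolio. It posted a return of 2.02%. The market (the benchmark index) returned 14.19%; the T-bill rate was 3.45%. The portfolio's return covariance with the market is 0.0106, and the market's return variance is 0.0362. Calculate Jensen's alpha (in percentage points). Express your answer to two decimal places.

-4.57

β = Cov / Var = 0.0106 / 0.0362 = 0.2928
E[R] = Rf + β(Rm − Rf) = 3.45% + 0.2928 × (14.19% − 3.45%) = 6.5947%
α = Rp − E[R] = 2.02% − 6.5947% = -4.5747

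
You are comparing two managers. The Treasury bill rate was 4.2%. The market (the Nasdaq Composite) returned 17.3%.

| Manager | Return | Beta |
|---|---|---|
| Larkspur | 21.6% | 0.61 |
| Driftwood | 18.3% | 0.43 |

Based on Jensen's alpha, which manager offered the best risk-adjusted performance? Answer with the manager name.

Larkspur: α = 21.6% − [4.2% + 0.61 × (17.3% − 4.2%)] = 9.409
Driftwood: α = 18.3% − [4.2% + 0.43 × (17.3% − 4.2%)] = 8.467
Highest: Larkspur (9.409).

Larkspur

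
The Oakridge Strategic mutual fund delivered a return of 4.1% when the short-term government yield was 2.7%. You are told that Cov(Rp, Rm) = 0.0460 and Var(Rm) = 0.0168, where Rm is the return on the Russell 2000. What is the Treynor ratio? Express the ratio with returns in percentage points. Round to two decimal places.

β = Cov / Var = 0.0460 / 0.0168 = 2.7381
Treynor = (Rp − Rf) / β = (4.1% − 2.7%) / 2.7381 = 1.40 / 2.7381 = 0.5113

0.51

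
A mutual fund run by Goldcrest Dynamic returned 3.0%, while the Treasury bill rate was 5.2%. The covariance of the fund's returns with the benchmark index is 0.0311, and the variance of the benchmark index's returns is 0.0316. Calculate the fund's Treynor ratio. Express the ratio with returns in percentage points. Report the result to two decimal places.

-2.24

β = Cov / Var = 0.0311 / 0.0316 = 0.9842
Treynor = (Rp − Rf) / β = (3.0% − 5.2%) / 0.9842 = -2.20 / 0.9842 = -2.2353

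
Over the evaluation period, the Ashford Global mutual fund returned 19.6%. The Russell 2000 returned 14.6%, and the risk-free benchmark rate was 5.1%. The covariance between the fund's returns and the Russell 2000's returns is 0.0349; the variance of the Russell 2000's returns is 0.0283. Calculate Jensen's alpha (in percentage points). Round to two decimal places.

2.78

β = Cov / Var = 0.0349 / 0.0283 = 1.2332
E[R] = Rf + β(Rm − Rf) = 5.1% + 1.2332 × (14.6% − 5.1%) = 16.8154%
α = Rp − E[R] = 19.6% − 16.8154% = 2.7846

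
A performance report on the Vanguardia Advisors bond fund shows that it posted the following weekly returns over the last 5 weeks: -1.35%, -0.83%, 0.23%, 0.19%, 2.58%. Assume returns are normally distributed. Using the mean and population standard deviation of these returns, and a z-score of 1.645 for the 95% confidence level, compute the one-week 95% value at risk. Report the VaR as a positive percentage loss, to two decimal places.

2.06

r̄ = (-1.35 − 0.83 + 0.23 + 0.19 + 2.58) / 5 = 0.1640%
Σ(r − r̄)² = (-1.35 − 0.1640)² + (-0.83 − 0.1640)² + (0.23 − 0.1640)² + … = 9.1223
σ = √[9.1223 / 5] = 1.3507%
VaR = −(r̄ − z·σ) = −(0.1640 − 1.645 × 1.3507) = −(-2.0579) = 2.0579%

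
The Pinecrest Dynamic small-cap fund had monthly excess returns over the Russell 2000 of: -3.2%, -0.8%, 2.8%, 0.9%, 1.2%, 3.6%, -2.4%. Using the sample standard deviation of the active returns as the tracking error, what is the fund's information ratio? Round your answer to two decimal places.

0.12

μ = (-3.2 − 0.8 + 2.8 + 0.9 + 1.2 + 3.6 − 2.4) / 7 = 2.10 / 7 = 0.3000%
Σ(r − μ)² = (-3.2 − 0.3000)² + (-0.8 − 0.3000)² + … = 39.0600
sample σ = √(39.0600 / 6) = √6.5100 = 2.5515%
IR = μ / tracking error = 0.3000 / 2.5515 = 0.1176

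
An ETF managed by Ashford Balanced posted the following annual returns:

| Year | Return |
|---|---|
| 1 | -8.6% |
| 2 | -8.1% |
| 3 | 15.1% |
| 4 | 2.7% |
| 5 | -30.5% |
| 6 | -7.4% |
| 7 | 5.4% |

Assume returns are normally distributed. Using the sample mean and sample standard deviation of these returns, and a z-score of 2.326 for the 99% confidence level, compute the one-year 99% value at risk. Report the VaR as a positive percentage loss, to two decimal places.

38.03

r̄ = (-8.6 − 8.1 + 15.1 + 2.7 − 30.5 − 7.4 + 5.4) / 7 = -31.40 / 7 = -4.4857%
Σ(r − r̄)² = (-8.6 − (-4.4857))² + (-8.1 − (-4.4857))² + … = 1248.1886
σ = √[1248.1886 / 6] = 14.4233%
VaR = −(r̄ − z·σ) = −(-4.4857 − 2.326 × 14.4233) = −(-38.0343) = 38.0343%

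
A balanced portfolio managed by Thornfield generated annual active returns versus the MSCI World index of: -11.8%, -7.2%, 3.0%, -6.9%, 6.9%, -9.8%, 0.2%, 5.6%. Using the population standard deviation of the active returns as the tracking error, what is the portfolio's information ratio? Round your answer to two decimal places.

-0.37

r̄ = (-11.8 − 7.2 + 3 − 6.9 + 6.9 − 9.8 + 0.2 + 5.6) / 8 = -2.5000%
Population std dev = √[372.7400 / 8] = 6.8259%
IR = r̄ / tracking error = -2.5000 / 6.8259 = -0.3663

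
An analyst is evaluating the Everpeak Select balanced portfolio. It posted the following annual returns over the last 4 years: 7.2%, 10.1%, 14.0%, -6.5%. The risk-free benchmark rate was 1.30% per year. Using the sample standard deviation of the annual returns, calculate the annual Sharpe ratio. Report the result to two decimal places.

μ = (7.2 + 10.1 + 14 − 6.5) / 4 = 6.2000%
Sample std dev = √[238.3400 / 3] = 8.9133%
Sharpe = (μ − rf) / σ = (6.2000 − 1.3) / 8.9133 = 4.9000 / 8.9133 = 0.5497

0.55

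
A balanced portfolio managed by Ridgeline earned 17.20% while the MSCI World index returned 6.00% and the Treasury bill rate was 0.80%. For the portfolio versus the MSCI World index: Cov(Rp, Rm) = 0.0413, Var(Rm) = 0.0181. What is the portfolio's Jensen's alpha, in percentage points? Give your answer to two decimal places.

β = Cov / Var = 0.0413 / 0.0181 = 2.2818
E[R] = Rf + β(Rm − Rf) = 0.80% + 2.2818 × (6.00% − 0.80%) = 12.6654%
α = Rp − E[R] = 17.20% − 12.6654% = 4.5346

4.53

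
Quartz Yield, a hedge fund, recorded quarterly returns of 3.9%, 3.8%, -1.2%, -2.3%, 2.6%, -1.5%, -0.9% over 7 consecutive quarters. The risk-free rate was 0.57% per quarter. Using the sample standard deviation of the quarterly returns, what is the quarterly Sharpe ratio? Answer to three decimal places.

r̄ = (3.9 + 3.8 − 1.2 − 2.3 + 2.6 − 1.5 − 0.9) / 7 = 0.6286%
Sample std dev = √[43.4343 / 6] = 2.6905%
Sharpe = (r̄ − rf) / σ = (0.6286 − 0.57) / 2.6905 = 0.0586 / 2.6905 = 0.0218

0.022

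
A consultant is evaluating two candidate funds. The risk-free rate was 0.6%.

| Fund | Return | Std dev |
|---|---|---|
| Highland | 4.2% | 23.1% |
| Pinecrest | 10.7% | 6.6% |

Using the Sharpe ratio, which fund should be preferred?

Highland: Sharpe ratio = (4.2% − 0.6%) / 23.1% = 0.156
Pinecrest: Sharpe ratio = (10.7% − 0.6%) / 6.6% = 1.530
Highest: Pinecrest (1.530).

Pinecrest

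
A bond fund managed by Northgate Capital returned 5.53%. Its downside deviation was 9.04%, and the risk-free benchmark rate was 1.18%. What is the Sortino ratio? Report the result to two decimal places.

0.48

Sortino = (Rp − Rf) / σd = (5.53% − 1.18%) / 9.04% = 4.35% / 9.04% = 0.4812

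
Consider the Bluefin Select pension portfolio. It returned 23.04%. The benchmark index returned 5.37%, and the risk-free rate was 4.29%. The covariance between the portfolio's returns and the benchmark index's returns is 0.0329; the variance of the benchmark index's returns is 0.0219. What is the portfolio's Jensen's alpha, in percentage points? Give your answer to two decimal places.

β = Cov / Var = 0.0329 / 0.0219 = 1.5023
E[R] = Rf + β(Rm − Rf) = 4.29% + 1.5023 × (5.37% − 4.29%) = 5.9125%
α = Rp − E[R] = 23.04% − 5.9125% = 17.1275

17.13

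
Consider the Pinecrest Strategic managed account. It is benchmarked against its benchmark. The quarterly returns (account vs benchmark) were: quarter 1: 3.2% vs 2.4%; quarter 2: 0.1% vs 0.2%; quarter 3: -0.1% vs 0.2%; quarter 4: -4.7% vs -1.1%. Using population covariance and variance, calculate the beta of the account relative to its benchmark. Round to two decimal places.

r̄p = -0.3750%,  r̄m = 0.4250%
Cov = Σ(rp − r̄p)(rm − r̄m) / 4 = 3.3719
Var(rm) = Σ(rm − r̄m)² / 4 = 1.5819
β = Cov / Var = 3.3719 / 1.5819 = 2.1316

2.13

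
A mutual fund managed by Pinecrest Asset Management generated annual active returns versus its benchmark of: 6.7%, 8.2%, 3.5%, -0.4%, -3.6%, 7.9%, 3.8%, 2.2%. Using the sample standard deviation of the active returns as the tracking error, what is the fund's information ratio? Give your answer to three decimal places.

r̄ = (6.7 + 8.2 + 3.5 − 0.4 − 3.6 + 7.9 + 3.8 + 2.2) / 8 = 3.5375%
Σ(r − r̄)² = (6.7 − 3.5375)² + (8.2 − 3.5375)² + … = 119.0788
σ = √[119.0788 / 7] = 4.1245%
IR = r̄ / tracking error = 3.5375 / 4.1245 = 0.8577

0.858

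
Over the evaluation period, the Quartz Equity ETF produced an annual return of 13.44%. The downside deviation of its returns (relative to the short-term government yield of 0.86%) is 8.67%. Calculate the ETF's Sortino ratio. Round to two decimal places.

Sortino = (Rp − Rf) / σd = (13.44% − 0.86%) / 8.67% = 12.58% / 8.67% = 1.4510

1.45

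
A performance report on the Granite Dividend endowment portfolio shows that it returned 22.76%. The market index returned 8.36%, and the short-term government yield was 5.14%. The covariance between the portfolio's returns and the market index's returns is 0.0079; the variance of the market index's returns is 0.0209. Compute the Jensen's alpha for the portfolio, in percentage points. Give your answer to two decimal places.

16.40

β = Cov / Var = 0.0079 / 0.0209 = 0.3780
E[R] = Rf + β(Rm − Rf) = 5.14% + 0.3780 × (8.36% − 5.14%) = 6.3572%
α = Rp − E[R] = 22.76% − 6.3572% = 16.4028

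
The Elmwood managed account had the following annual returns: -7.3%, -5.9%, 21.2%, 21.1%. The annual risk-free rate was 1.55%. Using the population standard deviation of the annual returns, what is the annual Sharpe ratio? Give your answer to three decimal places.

r̄ = (-7.3 − 5.9 + 21.2 + 21.1) / 4 = 7.2750%
Population σ = √[Σ(r − r̄)² / 4] = √[771.0475 / 4] = √192.7619 = 13.8839%
Sharpe = (r̄ − rf) / σ = (7.2750 − 1.55) / 13.8839 = 5.7250 / 13.8839 = 0.4123

0.412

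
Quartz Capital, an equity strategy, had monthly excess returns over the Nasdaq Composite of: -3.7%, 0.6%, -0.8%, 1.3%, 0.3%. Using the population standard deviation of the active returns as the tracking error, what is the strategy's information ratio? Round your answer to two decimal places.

r̄ = (-3.7 + 0.6 − 0.8 + 1.3 + 0.3) / 5 = -0.4600%
Σ(r − r̄)² = 15.4120; population σ = √(15.4120/5) = 1.7557%
IR = r̄ / tracking error = -0.4600 / 1.7557 = -0.2620

-0.26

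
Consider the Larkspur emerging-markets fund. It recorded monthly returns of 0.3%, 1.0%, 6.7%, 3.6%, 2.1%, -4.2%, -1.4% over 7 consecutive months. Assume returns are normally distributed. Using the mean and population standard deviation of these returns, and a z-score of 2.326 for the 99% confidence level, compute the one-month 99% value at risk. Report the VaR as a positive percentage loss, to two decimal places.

μ = (0.3 + 1 + 6.7 + 3.6 + 2.1 − 4.2 − 1.4) / 7 = 8.10 / 7 = 1.1571%
Population std dev = √[73.5771 / 7] = 3.2421%
VaR = −(μ − z·σ) = −(1.1571 − 2.326 × 3.2421) = −(-6.3840) = 6.3840%

6.38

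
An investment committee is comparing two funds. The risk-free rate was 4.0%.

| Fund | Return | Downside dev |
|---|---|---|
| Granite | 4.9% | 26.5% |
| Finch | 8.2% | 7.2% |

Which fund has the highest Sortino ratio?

Granite: Sortino ratio = (4.9% − 4.0%) / 26.5% = 0.034
Finch: Sortino ratio = (8.2% − 4.0%) / 7.2% = 0.583
Highest: Finch (0.583).

Finch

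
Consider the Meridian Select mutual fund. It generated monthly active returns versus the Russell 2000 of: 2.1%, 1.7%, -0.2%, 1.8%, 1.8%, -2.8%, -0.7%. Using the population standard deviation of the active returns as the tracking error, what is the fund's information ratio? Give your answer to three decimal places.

0.311

r̄ = (2.1 + 1.7 − 0.2 + 1.8 + 1.8 − 2.8 − 0.7) / 7 = 3.70 / 7 = 0.5286%
Population σ = √[Σ(r − r̄)² / 7] = √[20.1943 / 7] = √2.8849 = 1.6985%
IR = r̄ / tracking error = 0.5286 / 1.6985 = 0.3112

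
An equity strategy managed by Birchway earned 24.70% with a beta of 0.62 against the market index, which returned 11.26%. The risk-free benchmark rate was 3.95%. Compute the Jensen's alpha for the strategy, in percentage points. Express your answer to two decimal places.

CAPM expected return = Rf + β(Rm − Rf) = 3.95% + 0.62 × (11.26% − 3.95%) = 3.95 + 0.62 × 7.31 = 8.4822%
Jensen's α = Rp − E[R] = 24.70% − 8.4822% = 16.2178

16.22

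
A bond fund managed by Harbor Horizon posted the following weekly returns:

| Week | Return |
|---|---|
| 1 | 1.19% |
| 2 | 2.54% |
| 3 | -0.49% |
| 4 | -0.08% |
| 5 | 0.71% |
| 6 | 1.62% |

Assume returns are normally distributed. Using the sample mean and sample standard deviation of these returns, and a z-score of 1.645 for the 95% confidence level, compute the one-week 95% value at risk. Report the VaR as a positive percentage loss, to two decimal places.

0.92

Mean return μ = 5.490 / 6 = 0.9150%
Σ(r − μ)² = 6.2194; sample σ = √(6.2194/5) = 1.1153%
VaR = −(μ − z·σ) = −(0.9150 − 1.645 × 1.1153) = −(-0.9197) = 0.9197%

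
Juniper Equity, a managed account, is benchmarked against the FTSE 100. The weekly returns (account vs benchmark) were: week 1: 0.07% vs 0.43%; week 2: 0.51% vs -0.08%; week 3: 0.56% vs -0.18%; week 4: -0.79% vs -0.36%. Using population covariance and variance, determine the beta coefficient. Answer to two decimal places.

0.55

r̄p = 0.0875%,  r̄m = -0.0475%
Cov = Σ(rp − r̄p)(rm − r̄m) / 4 = 0.0474
Var(rm) = Σ(rm − r̄m)² / 4 = 0.0861
β = Cov / Var = 0.0474 / 0.0861 = 0.5505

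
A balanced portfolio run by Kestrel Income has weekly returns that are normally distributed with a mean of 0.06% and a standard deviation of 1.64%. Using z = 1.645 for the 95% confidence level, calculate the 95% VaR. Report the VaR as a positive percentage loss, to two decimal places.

2.64

VaR (as % loss) = −(μ − z·σ) = −(0.06% − 1.645 × 1.64%) = −(-2.6378%) = 2.6378%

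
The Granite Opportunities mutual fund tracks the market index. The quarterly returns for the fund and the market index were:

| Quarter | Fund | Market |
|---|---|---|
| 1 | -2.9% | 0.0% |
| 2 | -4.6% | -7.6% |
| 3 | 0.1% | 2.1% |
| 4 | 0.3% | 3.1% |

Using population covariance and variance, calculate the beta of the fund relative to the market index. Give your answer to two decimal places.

r̄p = -1.7750%,  r̄m = -0.6000%
Cov = Σ(rp − r̄p)(rm − r̄m) / 4 = 7.9600
Var(rm) = Σ(rm − r̄m)² / 4 = 17.5850
β = Cov / Var = 7.9600 / 17.5850 = 0.4527

0.45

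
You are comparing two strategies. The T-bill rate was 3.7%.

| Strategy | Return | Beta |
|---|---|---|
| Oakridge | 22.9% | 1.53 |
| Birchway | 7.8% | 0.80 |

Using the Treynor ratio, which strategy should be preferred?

Oakridge: Treynor = (22.9% − 3.7%) / 1.53 = 12.549
Birchway: Treynor = (7.8% − 3.7%) / 0.80 = 5.125
Highest: Oakridge (12.549).

Oakridge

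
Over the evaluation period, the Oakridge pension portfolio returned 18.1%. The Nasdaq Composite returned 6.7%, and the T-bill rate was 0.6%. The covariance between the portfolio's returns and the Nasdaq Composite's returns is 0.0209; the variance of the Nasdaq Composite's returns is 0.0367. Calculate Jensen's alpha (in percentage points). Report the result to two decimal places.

14.03

β = Cov / Var = 0.0209 / 0.0367 = 0.5695
E[R] = Rf + β(Rm − Rf) = 0.6% + 0.5695 × (6.7% − 0.6%) = 4.0740%
α = Rp − E[R] = 18.1% − 4.0740% = 14.0260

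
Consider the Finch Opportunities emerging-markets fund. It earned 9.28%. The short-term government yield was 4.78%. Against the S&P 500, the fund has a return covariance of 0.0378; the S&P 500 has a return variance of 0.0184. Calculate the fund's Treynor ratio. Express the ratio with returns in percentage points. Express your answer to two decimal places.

2.19

β = Cov / Var = 0.0378 / 0.0184 = 2.0543
Treynor = (Rp − Rf) / β = (9.28% − 4.78%) / 2.0543 = 4.50 / 2.0543 = 2.1905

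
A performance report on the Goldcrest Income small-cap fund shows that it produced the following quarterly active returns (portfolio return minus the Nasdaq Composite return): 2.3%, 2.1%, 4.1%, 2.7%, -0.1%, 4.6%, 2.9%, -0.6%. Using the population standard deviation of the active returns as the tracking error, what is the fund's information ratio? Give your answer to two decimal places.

1.32

r̄ = (2.3 + 2.1 + 4.1 + 2.7 − 0.1 + 4.6 + 2.9 − 0.6) / 8 = 18.00 / 8 = 2.2500%
Σ(r − r̄)² = (2.3 − 2.2500)² + (2.1 − 2.2500)² + (4.1 − 2.2500)² + … = 23.2400
σ = √[23.2400 / 8] = 1.7044%
IR = r̄ / tracking error = 2.2500 / 1.7044 = 1.3201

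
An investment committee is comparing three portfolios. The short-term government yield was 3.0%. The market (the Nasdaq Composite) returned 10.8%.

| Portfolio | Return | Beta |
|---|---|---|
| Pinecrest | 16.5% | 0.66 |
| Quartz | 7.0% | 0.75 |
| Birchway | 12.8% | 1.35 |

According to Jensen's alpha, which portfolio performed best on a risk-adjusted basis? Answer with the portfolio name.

Pinecrest: α = 16.5% − [3.0% + 0.66 × (10.8% − 3.0%)] = 8.352
Quartz: α = 7.0% − [3.0% + 0.75 × (10.8% − 3.0%)] = -1.850
Birchway: α = 12.8% − [3.0% + 1.35 × (10.8% − 3.0%)] = -0.730
Highest: Pinecrest (8.352).

Pinecrest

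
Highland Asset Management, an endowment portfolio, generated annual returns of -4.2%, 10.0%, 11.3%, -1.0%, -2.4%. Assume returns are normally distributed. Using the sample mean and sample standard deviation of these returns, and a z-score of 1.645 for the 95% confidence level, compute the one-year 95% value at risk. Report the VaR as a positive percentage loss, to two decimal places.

r̄ = (-4.2 + 10 + 11.3 − 1 − 2.4) / 5 = 2.7400%
Σ(r − r̄)² = 214.5520; sample σ = √(214.5520/4) = 7.3238%
VaR = −(r̄ − z·σ) = −(2.7400 − 1.645 × 7.3238) = −(-9.3077) = 9.3077%

9.31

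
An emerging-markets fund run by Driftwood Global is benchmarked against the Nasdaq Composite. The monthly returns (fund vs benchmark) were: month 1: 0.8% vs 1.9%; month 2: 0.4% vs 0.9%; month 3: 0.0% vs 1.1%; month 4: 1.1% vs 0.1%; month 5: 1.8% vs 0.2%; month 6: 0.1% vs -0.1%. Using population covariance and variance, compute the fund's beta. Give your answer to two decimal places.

r̄p = 0.7000%,  r̄m = 0.6833%
Cov = Σ(rp − r̄p)(rm − r̄m) / 6 = -0.0883
Var(rm) = Σ(rm − r̄m)² / 6 = 0.4814
β = Cov / Var = -0.0883 / 0.4814 = -0.1834

-0.18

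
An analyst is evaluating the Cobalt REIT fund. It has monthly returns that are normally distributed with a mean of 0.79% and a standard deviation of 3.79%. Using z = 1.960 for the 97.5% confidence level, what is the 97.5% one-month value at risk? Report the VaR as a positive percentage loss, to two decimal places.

VaR (as % loss) = −(μ − z·σ) = −(0.79% − 1.960 × 3.79%) = −(-6.6384%) = 6.6384%

6.64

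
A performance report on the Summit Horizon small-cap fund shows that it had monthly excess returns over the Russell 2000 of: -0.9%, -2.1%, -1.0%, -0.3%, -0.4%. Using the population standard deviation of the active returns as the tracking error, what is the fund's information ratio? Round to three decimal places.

-1.467

Mean return r̄ = -4.70 / 5 = -0.9400%
Σ(r − r̄)² = (-0.9 − (-0.9400))² + (-2.1 − (-0.9400))² + (-1 − (-0.9400))² + … = 2.0520
σ = √[2.0520 / 5] = 0.6406%
IR = r̄ / tracking error = -0.9400 / 0.6406 = -1.4674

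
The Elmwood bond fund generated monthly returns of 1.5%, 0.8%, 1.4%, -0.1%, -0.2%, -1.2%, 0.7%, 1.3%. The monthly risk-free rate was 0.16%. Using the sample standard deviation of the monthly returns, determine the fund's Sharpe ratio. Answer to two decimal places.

r̄ = (1.5 + 0.8 + 1.4 − 0.1 − 0.2 − 1.2 + 0.7 + 1.3) / 8 = 4.20 / 8 = 0.5250%
Σ(r − r̄)² = 6.3150; sample σ = √(6.3150/7) = 0.9498%
Sharpe = (r̄ − rf) / σ = (0.5250 − 0.16) / 0.9498 = 0.3650 / 0.9498 = 0.3843

0.38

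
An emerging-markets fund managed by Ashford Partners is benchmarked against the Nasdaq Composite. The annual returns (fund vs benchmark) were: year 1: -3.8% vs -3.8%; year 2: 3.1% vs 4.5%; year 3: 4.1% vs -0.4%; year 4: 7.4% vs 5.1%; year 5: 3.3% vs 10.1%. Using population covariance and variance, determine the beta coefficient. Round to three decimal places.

0.471

r̄p = 2.8200%,  r̄m = 3.1000%
Cov = Σ(rp − r̄p)(rm − r̄m) / 5 = 10.8220
Var(rm) = Σ(rm − r̄m)² / 5 = 22.9640
β = Cov / Var = 10.8220 / 22.9640 = 0.4713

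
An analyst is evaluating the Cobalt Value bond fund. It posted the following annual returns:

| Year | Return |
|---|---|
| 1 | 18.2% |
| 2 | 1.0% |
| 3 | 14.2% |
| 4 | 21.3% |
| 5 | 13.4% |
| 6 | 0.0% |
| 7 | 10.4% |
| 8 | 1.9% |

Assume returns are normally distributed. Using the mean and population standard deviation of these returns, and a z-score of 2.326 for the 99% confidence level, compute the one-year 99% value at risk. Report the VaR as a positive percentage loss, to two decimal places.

r̄ = (18.2 + 1 + 14.2 + 21.3 + 13.4 + 0 + 10.4 + 1.9) / 8 = 10.0500%
Σ(r − r̄)² = (18.2 − 10.0500)² + (1 − 10.0500)² + (14.2 − 10.0500)² + … = 470.8800
σ = √[470.8800 / 8] = 7.6720%
VaR = −(r̄ − z·σ) = −(10.0500 − 2.326 × 7.6720) = −(-7.7951) = 7.7951%

7.80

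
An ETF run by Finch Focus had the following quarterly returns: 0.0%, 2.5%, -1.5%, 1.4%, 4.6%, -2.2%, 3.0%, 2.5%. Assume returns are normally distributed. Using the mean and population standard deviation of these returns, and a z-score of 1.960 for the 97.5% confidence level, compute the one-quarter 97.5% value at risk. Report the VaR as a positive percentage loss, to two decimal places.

3.01

r̄ = (0 + 2.5 − 1.5 + 1.4 + 4.6 − 2.2 + 3 + 2.5) / 8 = 1.2875%
Σ(r − r̄)² = 38.4488; population σ = √(38.4488/8) = 2.1923%
VaR = −(r̄ − z·σ) = −(1.2875 − 1.960 × 2.1923) = −(-3.0094) = 3.0094%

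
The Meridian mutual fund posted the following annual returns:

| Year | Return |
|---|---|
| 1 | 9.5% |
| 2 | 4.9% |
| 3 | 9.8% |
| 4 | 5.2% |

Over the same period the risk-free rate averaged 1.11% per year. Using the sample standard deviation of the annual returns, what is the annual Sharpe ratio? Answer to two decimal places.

2.34

r̄ = (9.5 + 4.9 + 9.8 + 5.2) / 4 = 7.3500%
Σ(r − r̄)² = (9.5 − 7.3500)² + (4.9 − 7.3500)² + … = 21.2500
sample σ = √(21.2500 / 3) = √7.0833 = 2.6614%
Sharpe = (r̄ − rf) / σ = (7.3500 − 1.11) / 2.6614 = 6.2400 / 2.6614 = 2.3446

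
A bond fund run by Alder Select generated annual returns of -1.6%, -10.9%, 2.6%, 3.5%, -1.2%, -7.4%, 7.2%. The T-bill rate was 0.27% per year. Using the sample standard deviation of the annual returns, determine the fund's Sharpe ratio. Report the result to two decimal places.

r̄ = (-1.6 − 10.9 + 2.6 + 3.5 − 1.2 − 7.4 + 7.2) / 7 = -7.80 / 7 = -1.1143%
Σ(r − r̄)² = 239.7286; sample σ = √(239.7286/6) = 6.3210%
Sharpe = (r̄ − rf) / σ = (-1.1143 − 0.27) / 6.3210 = -1.3843 / 6.3210 = -0.2190

-0.22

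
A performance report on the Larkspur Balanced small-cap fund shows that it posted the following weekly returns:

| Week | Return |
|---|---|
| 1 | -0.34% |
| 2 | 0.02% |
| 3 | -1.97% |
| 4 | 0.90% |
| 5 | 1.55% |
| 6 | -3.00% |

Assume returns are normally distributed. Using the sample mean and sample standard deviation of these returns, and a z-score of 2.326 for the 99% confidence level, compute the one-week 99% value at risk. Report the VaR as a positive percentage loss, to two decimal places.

μ = (-0.34 + 0.02 − 1.97 + 0.9 + 1.55 − 3) / 6 = -2.840 / 6 = -0.4733%
Sample std dev = √[14.8651 / 5] = 1.7242%
VaR = −(μ − z·σ) = −(-0.4733 − 2.326 × 1.7242) = −(-4.4838) = 4.4838%

4.48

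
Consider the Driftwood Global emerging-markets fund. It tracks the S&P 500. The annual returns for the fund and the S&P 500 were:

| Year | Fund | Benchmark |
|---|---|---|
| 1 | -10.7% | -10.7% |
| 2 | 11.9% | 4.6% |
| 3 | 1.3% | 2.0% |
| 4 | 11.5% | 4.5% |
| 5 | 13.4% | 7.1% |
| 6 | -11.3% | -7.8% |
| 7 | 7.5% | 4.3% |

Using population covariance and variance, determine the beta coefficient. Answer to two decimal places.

1.48

r̄p = 3.3714%,  r̄m = 0.5714%
Cov = Σ(rp − r̄p)(rm − r̄m) / 7 = 60.8035
Var(rm) = Σ(rm − r̄m)² / 7 = 41.0506
β = Cov / Var = 60.8035 / 41.0506 = 1.4812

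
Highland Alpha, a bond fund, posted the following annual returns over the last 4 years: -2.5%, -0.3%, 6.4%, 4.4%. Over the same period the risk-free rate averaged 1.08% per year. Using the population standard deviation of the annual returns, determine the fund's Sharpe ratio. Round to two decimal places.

Mean return r̄ = 8.00 / 4 = 2.0000%
Σ(r − r̄)² = (-2.5 − 2.0000)² + (-0.3 − 2.0000)² + … = 50.6600
population σ = √(50.6600 / 4) = √12.6650 = 3.5588%
Sharpe = (r̄ − rf) / σ = (2.0000 − 1.08) / 3.5588 = 0.9200 / 3.5588 = 0.2585

0.26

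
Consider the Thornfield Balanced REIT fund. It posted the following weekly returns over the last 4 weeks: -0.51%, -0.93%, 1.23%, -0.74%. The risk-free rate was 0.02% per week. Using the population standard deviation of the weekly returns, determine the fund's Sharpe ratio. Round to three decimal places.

-0.299

μ = (-0.51 − 0.93 + 1.23 − 0.74) / 4 = -0.2375%
Σ(r − μ)² = 2.9599; population σ = √(2.9599/4) = 0.8602%
Sharpe = (μ − rf) / σ = (-0.2375 − 0.02) / 0.8602 = -0.2575 / 0.8602 = -0.2993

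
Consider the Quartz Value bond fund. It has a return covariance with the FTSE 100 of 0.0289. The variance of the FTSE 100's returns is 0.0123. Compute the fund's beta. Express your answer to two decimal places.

2.35

β = Cov(Rp, Rm) / Var(Rm) = 0.0289 / 0.0123 = 2.3496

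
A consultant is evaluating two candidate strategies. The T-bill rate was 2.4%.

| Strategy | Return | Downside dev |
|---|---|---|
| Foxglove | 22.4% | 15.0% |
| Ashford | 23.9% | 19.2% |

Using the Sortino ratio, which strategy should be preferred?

Foxglove

Foxglove: Sortino ratio = (22.4% − 2.4%) / 15.0% = 1.333
Ashford: Sortino ratio = (23.9% − 2.4%) / 19.2% = 1.120
Highest: Foxglove (1.333).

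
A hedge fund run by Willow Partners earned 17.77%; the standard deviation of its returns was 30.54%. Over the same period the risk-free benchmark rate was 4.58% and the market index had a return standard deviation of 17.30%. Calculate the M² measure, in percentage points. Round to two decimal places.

12.05

Sharpe = (Rp − Rf) / σp = (17.77% − 4.58%) / 30.54% = 0.4319
M² = Rf + Sharpe × σm = 4.58% + 0.4319 × 17.30% = 12.0519%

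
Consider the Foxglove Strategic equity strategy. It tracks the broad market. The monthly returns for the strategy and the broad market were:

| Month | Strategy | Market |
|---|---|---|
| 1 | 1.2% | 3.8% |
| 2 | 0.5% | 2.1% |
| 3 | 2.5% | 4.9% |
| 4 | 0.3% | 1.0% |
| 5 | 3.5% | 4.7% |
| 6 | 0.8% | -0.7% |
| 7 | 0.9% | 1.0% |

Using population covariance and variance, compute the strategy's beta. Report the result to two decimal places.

0.43

r̄p = 1.3857%,  r̄m = 2.4000%
Cov = Σ(rp − r̄p)(rm − r̄m) / 7 = 1.6671
Var(rm) = Σ(rm − r̄m)² / 7 = 3.8743
β = Cov / Var = 1.6671 / 3.8743 = 0.4303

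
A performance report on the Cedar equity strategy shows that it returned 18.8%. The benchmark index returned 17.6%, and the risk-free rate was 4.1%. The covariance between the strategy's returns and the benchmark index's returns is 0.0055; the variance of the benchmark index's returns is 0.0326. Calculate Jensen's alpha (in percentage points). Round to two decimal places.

β = Cov / Var = 0.0055 / 0.0326 = 0.1687
E[R] = Rf + β(Rm − Rf) = 4.1% + 0.1687 × (17.6% − 4.1%) = 6.3775%
α = Rp − E[R] = 18.8% − 6.3775% = 12.4225

12.42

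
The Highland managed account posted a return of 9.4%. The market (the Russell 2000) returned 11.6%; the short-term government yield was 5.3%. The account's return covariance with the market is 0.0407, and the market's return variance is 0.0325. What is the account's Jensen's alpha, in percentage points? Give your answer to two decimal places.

β = Cov / Var = 0.0407 / 0.0325 = 1.2523
E[R] = Rf + β(Rm − Rf) = 5.3% + 1.2523 × (11.6% − 5.3%) = 13.1895%
α = Rp − E[R] = 9.4% − 13.1895% = -3.7895

-3.79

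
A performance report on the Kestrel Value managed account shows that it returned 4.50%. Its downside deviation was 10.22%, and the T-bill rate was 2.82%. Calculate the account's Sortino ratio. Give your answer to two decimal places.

Sortino = (Rp − Rf) / σd = (4.50% − 2.82%) / 10.22% = 1.68% / 10.22% = 0.1644

0.16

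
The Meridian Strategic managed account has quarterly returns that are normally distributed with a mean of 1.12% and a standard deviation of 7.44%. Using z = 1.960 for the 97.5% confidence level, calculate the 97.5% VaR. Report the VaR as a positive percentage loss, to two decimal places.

VaR (as % loss) = −(μ − z·σ) = −(1.12% − 1.960 × 7.44%) = −(-13.4624%) = 13.4624%

13.46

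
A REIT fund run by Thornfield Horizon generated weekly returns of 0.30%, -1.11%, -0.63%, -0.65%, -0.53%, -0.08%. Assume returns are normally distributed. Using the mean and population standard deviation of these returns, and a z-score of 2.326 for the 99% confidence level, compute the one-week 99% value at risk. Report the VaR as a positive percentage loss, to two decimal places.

1.50

μ = (0.3 − 1.11 − 0.63 − 0.65 − 0.53 − 0.08) / 6 = -2.700 / 6 = -0.4500%
Population σ = √[Σ(r − μ)² / 6] = √[1.2138 / 6] = √0.2023 = 0.4498%
VaR = −(μ − z·σ) = −(-0.4500 − 2.326 × 0.4498) = −(-1.4962) = 1.4962%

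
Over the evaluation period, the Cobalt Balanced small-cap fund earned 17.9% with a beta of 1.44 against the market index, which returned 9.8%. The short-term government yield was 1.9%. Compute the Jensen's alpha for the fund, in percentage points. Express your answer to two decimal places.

CAPM expected return = Rf + β(Rm − Rf) = 1.9% + 1.44 × (9.8% − 1.9%) = 1.9 + 1.44 × 7.90 = 13.2760%
Jensen's α = Rp − E[R] = 17.9% − 13.2760% = 4.6240

4.62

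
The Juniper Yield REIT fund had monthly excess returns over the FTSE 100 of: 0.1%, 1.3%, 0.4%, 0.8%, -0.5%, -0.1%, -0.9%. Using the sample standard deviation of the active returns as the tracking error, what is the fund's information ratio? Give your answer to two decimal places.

0.21

Mean return r̄ = 1.10 / 7 = 0.1571%
Sample std dev = √[3.3971 / 6] = 0.7525%
IR = r̄ / tracking error = 0.1571 / 0.7525 = 0.2088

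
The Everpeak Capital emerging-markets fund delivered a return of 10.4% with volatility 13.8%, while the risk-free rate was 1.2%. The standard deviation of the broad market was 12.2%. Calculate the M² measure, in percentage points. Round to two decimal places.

9.33

Sharpe = (Rp − Rf) / σp = (10.4% − 1.2%) / 13.8% = 0.6667
M² = Rf + Sharpe × σm = 1.2% + 0.6667 × 12.2% = 9.3337%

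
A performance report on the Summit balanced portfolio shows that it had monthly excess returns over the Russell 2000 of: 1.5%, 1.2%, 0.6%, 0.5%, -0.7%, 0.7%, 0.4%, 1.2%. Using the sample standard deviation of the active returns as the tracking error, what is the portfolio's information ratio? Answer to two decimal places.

Mean return μ = 5.40 / 8 = 0.6750%
Σ(r − μ)² = (1.5 − 0.6750)² + (1.2 − 0.6750)² + … = 3.2350
σ = √[3.2350 / 7] = 0.6798%
IR = μ / tracking error = 0.6750 / 0.6798 = 0.9929

0.99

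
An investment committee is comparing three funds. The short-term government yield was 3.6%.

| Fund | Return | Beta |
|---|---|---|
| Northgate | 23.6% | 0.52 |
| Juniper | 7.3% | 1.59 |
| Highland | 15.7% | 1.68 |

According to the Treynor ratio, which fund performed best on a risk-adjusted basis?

Northgate: Treynor = (23.6% − 3.6%) / 0.52 = 38.462
Juniper: Treynor = (7.3% − 3.6%) / 1.59 = 2.327
Highland: Treynor = (15.7% − 3.6%) / 1.68 = 7.202
Highest: Northgate (38.462).

Northgate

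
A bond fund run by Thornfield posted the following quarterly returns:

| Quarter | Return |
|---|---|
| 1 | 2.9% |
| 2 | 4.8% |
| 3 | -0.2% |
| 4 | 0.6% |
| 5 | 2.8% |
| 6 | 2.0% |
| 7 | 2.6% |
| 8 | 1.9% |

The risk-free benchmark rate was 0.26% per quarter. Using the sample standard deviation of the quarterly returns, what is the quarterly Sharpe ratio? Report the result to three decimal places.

1.258

μ = (2.9 + 4.8 − 0.2 + 0.6 + 2.8 + 2 + 2.6 + 1.9) / 8 = 17.40 / 8 = 2.1750%
Sample σ = √[Σ(r − μ)² / 7] = √[16.2150 / 7] = √2.3164 = 1.5220%
Sharpe = (μ − rf) / σ = (2.1750 − 0.26) / 1.5220 = 1.9150 / 1.5220 = 1.2582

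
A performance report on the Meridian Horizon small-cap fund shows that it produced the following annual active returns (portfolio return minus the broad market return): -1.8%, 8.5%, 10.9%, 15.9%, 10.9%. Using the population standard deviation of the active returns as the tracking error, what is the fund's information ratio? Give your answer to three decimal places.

1.516

r̄ = (-1.8 + 8.5 + 10.9 + 15.9 + 10.9) / 5 = 8.8800%
Σ(r − r̄)² = 171.6480; population σ = √(171.6480/5) = 5.8591%
IR = r̄ / tracking error = 8.8800 / 5.8591 = 1.5156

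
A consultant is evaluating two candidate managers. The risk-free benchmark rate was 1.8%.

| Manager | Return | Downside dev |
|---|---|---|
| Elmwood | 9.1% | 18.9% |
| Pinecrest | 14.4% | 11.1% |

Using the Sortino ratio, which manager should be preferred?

Pinecrest

Elmwood: Sortino ratio = (9.1% − 1.8%) / 18.9% = 0.386
Pinecrest: Sortino ratio = (14.4% − 1.8%) / 11.1% = 1.135
Highest: Pinecrest (1.135).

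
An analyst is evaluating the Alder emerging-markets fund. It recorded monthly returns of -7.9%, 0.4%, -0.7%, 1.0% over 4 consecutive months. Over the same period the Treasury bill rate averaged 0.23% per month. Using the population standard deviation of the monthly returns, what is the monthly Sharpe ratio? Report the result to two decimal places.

r̄ = (-7.9 + 0.4 − 0.7 + 1) / 4 = -7.20 / 4 = -1.8000%
Σ(r − r̄)² = (-7.9 − (-1.8000))² + (0.4 − (-1.8000))² + … = 51.1000
σ = √[51.1000 / 4] = 3.5742%
Sharpe = (r̄ − rf) / σ = (-1.8000 − 0.23) / 3.5742 = -2.0300 / 3.5742 = -0.5680

-0.57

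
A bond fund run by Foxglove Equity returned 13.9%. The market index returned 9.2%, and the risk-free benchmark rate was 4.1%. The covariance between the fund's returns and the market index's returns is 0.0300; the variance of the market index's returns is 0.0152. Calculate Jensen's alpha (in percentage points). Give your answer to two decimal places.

-0.27

β = Cov / Var = 0.0300 / 0.0152 = 1.9737
E[R] = Rf + β(Rm − Rf) = 4.1% + 1.9737 × (9.2% − 4.1%) = 14.1659%
α = Rp − E[R] = 13.9% − 14.1659% = -0.2659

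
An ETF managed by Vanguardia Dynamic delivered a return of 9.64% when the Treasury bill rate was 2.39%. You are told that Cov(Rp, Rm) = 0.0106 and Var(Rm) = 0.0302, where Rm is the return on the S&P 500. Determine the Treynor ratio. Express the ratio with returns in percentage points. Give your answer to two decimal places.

20.66

β = Cov / Var = 0.0106 / 0.0302 = 0.3510
Treynor = (Rp − Rf) / β = (9.64% − 2.39%) / 0.3510 = 7.25 / 0.3510 = 20.6553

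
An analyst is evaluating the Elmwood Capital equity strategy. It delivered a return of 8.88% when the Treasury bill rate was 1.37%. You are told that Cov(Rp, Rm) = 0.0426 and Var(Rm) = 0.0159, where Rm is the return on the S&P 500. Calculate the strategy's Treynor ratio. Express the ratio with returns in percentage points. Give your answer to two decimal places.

β = Cov / Var = 0.0426 / 0.0159 = 2.6792
Treynor = (Rp − Rf) / β = (8.88% − 1.37%) / 2.6792 = 7.51 / 2.6792 = 2.8031

2.80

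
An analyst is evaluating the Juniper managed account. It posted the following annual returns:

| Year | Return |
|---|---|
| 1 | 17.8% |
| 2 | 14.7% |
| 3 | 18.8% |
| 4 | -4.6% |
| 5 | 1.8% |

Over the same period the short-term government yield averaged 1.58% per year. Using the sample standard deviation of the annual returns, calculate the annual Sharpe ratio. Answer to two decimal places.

Mean return r̄ = 48.50 / 5 = 9.7000%
Sample std dev = √[440.3200 / 4] = 10.4919%
Sharpe = (r̄ − rf) / σ = (9.7000 − 1.58) / 10.4919 = 8.1200 / 10.4919 = 0.7739

0.77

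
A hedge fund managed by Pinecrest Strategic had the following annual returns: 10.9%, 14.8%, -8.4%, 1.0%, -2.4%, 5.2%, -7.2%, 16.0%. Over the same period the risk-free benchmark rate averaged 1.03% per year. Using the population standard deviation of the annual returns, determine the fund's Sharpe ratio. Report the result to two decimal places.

μ = (10.9 + 14.8 − 8.4 + 1 − 2.4 + 5.2 − 7.2 + 16) / 8 = 3.7375%
Σ(r − μ)² = 638.2988; population σ = √(638.2988/8) = 8.9324%
Sharpe = (μ − rf) / σ = (3.7375 − 1.03) / 8.9324 = 2.7075 / 8.9324 = 0.3031

0.30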